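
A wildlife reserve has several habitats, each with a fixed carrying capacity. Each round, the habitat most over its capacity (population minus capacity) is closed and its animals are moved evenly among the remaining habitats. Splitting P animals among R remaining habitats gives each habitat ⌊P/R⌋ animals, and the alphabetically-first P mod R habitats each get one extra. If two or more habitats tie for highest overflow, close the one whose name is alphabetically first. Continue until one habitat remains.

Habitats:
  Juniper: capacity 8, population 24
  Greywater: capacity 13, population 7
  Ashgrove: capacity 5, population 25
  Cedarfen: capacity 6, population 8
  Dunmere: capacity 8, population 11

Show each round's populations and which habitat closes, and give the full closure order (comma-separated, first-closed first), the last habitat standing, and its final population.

Closure order: Ashgrove, Juniper, Cedarfen, Dunmere
Last habitat: Greywater with 75 animals

Round 1: Ashgrove=25 Cedarfen=8 Dunmere=11 Greywater=7 Juniper=24 → close Ashgrove (overflow 20)
  25÷4 = 6 each, +1 to first 1
Round 2: Cedarfen=15 Dunmere=17 Greywater=13 Juniper=30 → close Juniper (overflow 22)
  30÷3 = 10 each, +1 to first 0
Round 3: Cedarfen=25 Dunmere=27 Greywater=23 → close Cedarfen (overflow 19)
  25÷2 = 12 each, +1 to first 1
Round 4: Dunmere=40 Greywater=35 → close Dunmere (overflow 32)
  40÷1 = 40 each, +1 to first 0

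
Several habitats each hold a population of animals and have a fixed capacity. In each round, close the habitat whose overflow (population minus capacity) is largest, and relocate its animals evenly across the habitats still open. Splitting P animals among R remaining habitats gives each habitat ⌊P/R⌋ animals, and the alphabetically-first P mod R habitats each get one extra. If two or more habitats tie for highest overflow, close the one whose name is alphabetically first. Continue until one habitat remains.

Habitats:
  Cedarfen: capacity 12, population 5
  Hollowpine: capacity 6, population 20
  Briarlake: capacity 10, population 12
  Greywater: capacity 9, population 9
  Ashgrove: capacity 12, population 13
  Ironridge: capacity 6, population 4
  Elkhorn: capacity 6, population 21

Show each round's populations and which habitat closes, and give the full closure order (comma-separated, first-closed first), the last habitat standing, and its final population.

Closure order: Elkhorn, Hollowpine, Briarlake, Ashgrove, Greywater, Ironridge
Last habitat: Cedarfen with 84 animals

Round 1: Ashgrove=13 Briarlake=12 Cedarfen=5 Elkhorn=21 Greywater=9 Hollowpine=20 Ironridge=4 → close Elkhorn (overflow 15)
  21÷6 = 3 each, +1 to first 3
Round 2: Ashgrove=17 Briarlake=16 Cedarfen=9 Greywater=12 Hollowpine=23 Ironridge=7 → close Hollowpine (overflow 17)
  23÷5 = 4 each, +1 to first 3
Round 3: Ashgrove=22 Briarlake=21 Cedarfen=14 Greywater=16 Ironridge=11 → close Briarlake (overflow 11)
  21÷4 = 5 each, +1 to first 1
Round 4: Ashgrove=28 Cedarfen=19 Greywater=21 Ironridge=16 → close Ashgrove (overflow 16)
  28÷3 = 9 each, +1 to first 1
Round 5: Cedarfen=29 Greywater=30 Ironridge=25 → close Greywater (overflow 21)
  30÷2 = 15 each, +1 to first 0
Round 6: Cedarfen=44 Ironridge=40 → close Ironridge (overflow 34)
  40÷1 = 40 each, +1 to first 0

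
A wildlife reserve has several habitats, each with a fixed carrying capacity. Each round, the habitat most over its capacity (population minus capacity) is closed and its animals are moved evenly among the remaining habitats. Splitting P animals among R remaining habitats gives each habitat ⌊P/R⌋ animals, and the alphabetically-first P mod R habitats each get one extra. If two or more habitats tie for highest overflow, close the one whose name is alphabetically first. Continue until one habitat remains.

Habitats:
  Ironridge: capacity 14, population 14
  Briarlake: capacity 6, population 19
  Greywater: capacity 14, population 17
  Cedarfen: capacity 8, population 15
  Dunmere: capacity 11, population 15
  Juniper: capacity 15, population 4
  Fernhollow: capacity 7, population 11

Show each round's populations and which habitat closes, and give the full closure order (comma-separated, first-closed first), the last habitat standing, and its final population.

Round 1: Briarlake=19 Cedarfen=15 Dunmere=15 Fernhollow=11 Greywater=17 Ironridge=14 Juniper=4 → close Briarlake (overflow 13)
  19÷6 = 3 each, +1 to first 1
Round 2: Cedarfen=19 Dunmere=18 Fernhollow=14 Greywater=20 Ironridge=17 Juniper=7 → close Cedarfen (overflow 11)
  19÷5 = 3 each, +1 to first 4
Round 3: Dunmere=22 Fernhollow=18 Greywater=24 Ironridge=21 Juniper=10 → close Dunmere (overflow 11)
  22÷4 = 5 each, +1 to first 2
Round 4: Fernhollow=24 Greywater=30 Ironridge=26 Juniper=15 → close Fernhollow (overflow 17)
  24÷3 = 8 each, +1 to first 0
Round 5: Greywater=38 Ironridge=34 Juniper=23 → close Greywater (overflow 24)
  38÷2 = 19 each, +1 to first 0
Round 6: Ironridge=53 Juniper=42 → close Ironridge (overflow 39)
  53÷1 = 53 each, +1 to first 0

Closure order: Briarlake, Cedarfen, Dunmere, Fernhollow, Greywater, Ironridge
Last habitat: Juniper with 95 animals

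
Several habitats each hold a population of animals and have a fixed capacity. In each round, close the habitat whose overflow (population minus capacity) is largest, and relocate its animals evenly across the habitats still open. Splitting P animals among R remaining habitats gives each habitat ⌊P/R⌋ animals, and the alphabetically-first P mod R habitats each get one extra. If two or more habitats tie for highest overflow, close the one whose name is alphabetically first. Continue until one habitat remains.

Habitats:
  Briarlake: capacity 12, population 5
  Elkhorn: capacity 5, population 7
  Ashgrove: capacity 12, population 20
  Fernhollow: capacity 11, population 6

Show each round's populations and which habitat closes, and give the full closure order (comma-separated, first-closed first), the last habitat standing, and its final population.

Closure order: Ashgrove, Elkhorn, Fernhollow
Last habitat: Briarlake with 38 animals

Round 1: Ashgrove=20 Briarlake=5 Elkhorn=7 Fernhollow=6 → close Ashgrove (overflow 8)
  20÷3 = 6 each, +1 to first 2
Round 2: Briarlake=12 Elkhorn=14 Fernhollow=12 → close Elkhorn (overflow 9)
  14÷2 = 7 each, +1 to first 0
Round 3: Briarlake=19 Fernhollow=19 → close Fernhollow (overflow 8)
  19÷1 = 19 each, +1 to first 0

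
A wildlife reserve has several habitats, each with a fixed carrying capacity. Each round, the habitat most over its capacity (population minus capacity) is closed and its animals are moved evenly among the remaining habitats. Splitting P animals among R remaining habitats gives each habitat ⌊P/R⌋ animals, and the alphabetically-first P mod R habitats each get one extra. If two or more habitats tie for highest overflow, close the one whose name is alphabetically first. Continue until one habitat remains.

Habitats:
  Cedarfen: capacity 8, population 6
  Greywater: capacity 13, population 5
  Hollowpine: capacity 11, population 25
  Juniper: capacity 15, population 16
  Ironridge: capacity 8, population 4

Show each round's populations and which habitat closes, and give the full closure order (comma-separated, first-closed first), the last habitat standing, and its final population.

Closure order: Hollowpine, Juniper, Cedarfen, Ironridge
Last habitat: Greywater with 56 animals

Round 1: Cedarfen=6 Greywater=5 Hollowpine=25 Ironridge=4 Juniper=16 → close Hollowpine (overflow 14)
  25÷4 = 6 each, +1 to first 1
Round 2: Cedarfen=13 Greywater=11 Ironridge=10 Juniper=22 → close Juniper (overflow 7)
  22÷3 = 7 each, +1 to first 1
Round 3: Cedarfen=21 Greywater=18 Ironridge=17 → close Cedarfen (overflow 13)
  21÷2 = 10 each, +1 to first 1
Round 4: Greywater=29 Ironridge=27 → close Ironridge (overflow 19)
  27÷1 = 27 each, +1 to first 0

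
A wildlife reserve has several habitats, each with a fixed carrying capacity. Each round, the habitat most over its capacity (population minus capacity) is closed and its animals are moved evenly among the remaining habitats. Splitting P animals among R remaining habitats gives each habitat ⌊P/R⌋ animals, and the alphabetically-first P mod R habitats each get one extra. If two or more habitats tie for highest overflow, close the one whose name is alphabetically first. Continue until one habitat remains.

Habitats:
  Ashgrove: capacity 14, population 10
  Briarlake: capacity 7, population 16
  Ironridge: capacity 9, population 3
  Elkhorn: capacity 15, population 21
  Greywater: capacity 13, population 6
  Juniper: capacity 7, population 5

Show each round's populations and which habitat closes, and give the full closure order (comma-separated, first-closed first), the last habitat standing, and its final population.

Closure order: Briarlake, Elkhorn, Juniper, Ashgrove, Greywater
Last habitat: Ironridge with 61 animals

Round 1: Ashgrove=10 Briarlake=16 Elkhorn=21 Greywater=6 Ironridge=3 Juniper=5 → close Briarlake (overflow 9)
  16÷5 = 3 each, +1 to first 1
Round 2: Ashgrove=14 Elkhorn=24 Greywater=9 Ironridge=6 Juniper=8 → close Elkhorn (overflow 9)
  24÷4 = 6 each, +1 to first 0
Round 3: Ashgrove=20 Greywater=15 Ironridge=12 Juniper=14 → close Juniper (overflow 7)
  14÷3 = 4 each, +1 to first 2
Round 4: Ashgrove=25 Greywater=20 Ironridge=16 → close Ashgrove (overflow 11)
  25÷2 = 12 each, +1 to first 1
Round 5: Greywater=33 Ironridge=28 → close Greywater (overflow 20)
  33÷1 = 33 each, +1 to first 0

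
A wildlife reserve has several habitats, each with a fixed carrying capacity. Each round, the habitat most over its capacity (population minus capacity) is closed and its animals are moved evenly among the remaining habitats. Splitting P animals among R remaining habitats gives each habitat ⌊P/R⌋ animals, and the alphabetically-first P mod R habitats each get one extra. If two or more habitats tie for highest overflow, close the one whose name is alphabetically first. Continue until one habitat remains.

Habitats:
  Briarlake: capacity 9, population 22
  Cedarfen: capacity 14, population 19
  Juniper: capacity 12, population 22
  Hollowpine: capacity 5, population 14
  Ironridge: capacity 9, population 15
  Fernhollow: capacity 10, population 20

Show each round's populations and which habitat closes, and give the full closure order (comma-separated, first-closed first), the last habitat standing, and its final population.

Round 1: Briarlake=22 Cedarfen=19 Fernhollow=20 Hollowpine=14 Ironridge=15 Juniper=22 → close Briarlake (overflow 13)
  22÷5 = 4 each, +1 to first 2
Round 2: Cedarfen=24 Fernhollow=25 Hollowpine=18 Ironridge=19 Juniper=26 → close Fernhollow (overflow 15)
  25÷4 = 6 each, +1 to first 1
Round 3: Cedarfen=31 Hollowpine=24 Ironridge=25 Juniper=32 → close Juniper (overflow 20)
  32÷3 = 10 each, +1 to first 2
Round 4: Cedarfen=42 Hollowpine=35 Ironridge=35 → close Hollowpine (overflow 30)
  35÷2 = 17 each, +1 to first 1
Round 5: Cedarfen=60 Ironridge=52 → close Cedarfen (overflow 46)
  60÷1 = 60 each, +1 to first 0

Closure order: Briarlake, Fernhollow, Juniper, Hollowpine, Cedarfen
Last habitat: Ironridge with 112 animals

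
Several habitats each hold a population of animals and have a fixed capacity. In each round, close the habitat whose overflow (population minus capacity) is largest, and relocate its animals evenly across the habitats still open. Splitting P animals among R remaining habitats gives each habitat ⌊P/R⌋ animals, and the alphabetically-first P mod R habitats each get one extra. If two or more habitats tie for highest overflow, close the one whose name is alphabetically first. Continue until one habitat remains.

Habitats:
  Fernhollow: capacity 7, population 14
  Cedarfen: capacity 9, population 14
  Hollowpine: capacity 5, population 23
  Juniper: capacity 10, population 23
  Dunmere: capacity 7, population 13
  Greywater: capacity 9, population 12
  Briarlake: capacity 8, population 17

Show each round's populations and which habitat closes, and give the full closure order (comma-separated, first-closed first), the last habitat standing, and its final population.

Round 1: Briarlake=17 Cedarfen=14 Dunmere=13 Fernhollow=14 Greywater=12 Hollowpine=23 Juniper=23 → close Hollowpine (overflow 18)
  23÷6 = 3 each, +1 to first 5
Round 2: Briarlake=21 Cedarfen=18 Dunmere=17 Fernhollow=18 Greywater=16 Juniper=26 → close Juniper (overflow 16)
  26÷5 = 5 each, +1 to first 1
Round 3: Briarlake=27 Cedarfen=23 Dunmere=22 Fernhollow=23 Greywater=21 → close Briarlake (overflow 19)
  27÷4 = 6 each, +1 to first 3
Round 4: Cedarfen=30 Dunmere=29 Fernhollow=30 Greywater=27 → close Fernhollow (overflow 23)
  30÷3 = 10 each, +1 to first 0
Round 5: Cedarfen=40 Dunmere=39 Greywater=37 → close Dunmere (overflow 32)
  39÷2 = 19 each, +1 to first 1
Round 6: Cedarfen=60 Greywater=56 → close Cedarfen (overflow 51)
  60÷1 = 60 each, +1 to first 0

Closure order: Hollowpine, Juniper, Briarlake, Fernhollow, Dunmere, Cedarfen
Last habitat: Greywater with 116 animals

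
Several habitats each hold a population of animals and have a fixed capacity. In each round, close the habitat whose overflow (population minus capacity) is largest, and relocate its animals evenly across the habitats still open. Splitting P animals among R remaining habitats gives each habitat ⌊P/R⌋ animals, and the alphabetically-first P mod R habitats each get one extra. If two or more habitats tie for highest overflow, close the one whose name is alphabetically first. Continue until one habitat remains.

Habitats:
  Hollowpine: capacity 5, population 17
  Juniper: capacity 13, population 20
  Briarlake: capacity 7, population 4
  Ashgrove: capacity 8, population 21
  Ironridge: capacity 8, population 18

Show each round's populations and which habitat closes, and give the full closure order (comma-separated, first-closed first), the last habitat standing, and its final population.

Round 1: Ashgrove=21 Briarlake=4 Hollowpine=17 Ironridge=18 Juniper=20 → close Ashgrove (overflow 13)
  21÷4 = 5 each, +1 to first 1
Round 2: Briarlake=10 Hollowpine=22 Ironridge=23 Juniper=25 → close Hollowpine (overflow 17)
  22÷3 = 7 each, +1 to first 1
Round 3: Briarlake=18 Ironridge=30 Juniper=32 → close Ironridge (overflow 22)
  30÷2 = 15 each, +1 to first 0
Round 4: Briarlake=33 Juniper=47 → close Juniper (overflow 34)
  47÷1 = 47 each, +1 to first 0

Closure order: Ashgrove, Hollowpine, Ironridge, Juniper
Last habitat: Briarlake with 80 animals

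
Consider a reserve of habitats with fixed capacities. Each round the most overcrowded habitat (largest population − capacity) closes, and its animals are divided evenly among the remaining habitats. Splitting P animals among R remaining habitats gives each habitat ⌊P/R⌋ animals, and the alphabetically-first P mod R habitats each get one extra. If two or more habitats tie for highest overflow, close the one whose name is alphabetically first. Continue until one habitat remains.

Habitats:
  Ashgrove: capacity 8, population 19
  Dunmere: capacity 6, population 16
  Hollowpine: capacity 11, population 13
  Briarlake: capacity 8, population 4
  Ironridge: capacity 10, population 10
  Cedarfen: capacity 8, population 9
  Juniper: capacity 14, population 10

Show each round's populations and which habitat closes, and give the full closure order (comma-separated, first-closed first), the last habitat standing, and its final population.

Closure order: Ashgrove, Dunmere, Hollowpine, Cedarfen, Ironridge, Briarlake
Last habitat: Juniper with 81 animals

Round 1: Ashgrove=19 Briarlake=4 Cedarfen=9 Dunmere=16 Hollowpine=13 Ironridge=10 Juniper=10 → close Ashgrove (overflow 11)
  19÷6 = 3 each, +1 to first 1
Round 2: Briarlake=8 Cedarfen=12 Dunmere=19 Hollowpine=16 Ironridge=13 Juniper=13 → close Dunmere (overflow 13)
  19÷5 = 3 each, +1 to first 4
Round 3: Briarlake=12 Cedarfen=16 Hollowpine=20 Ironridge=17 Juniper=16 → close Hollowpine (overflow 9)
  20÷4 = 5 each, +1 to first 0
Round 4: Briarlake=17 Cedarfen=21 Ironridge=22 Juniper=21 → close Cedarfen (overflow 13)
  21÷3 = 7 each, +1 to first 0
Round 5: Briarlake=24 Ironridge=29 Juniper=28 → close Ironridge (overflow 19)
  29÷2 = 14 each, +1 to first 1
Round 6: Briarlake=39 Juniper=42 → close Briarlake (overflow 31)
  39÷1 = 39 each, +1 to first 0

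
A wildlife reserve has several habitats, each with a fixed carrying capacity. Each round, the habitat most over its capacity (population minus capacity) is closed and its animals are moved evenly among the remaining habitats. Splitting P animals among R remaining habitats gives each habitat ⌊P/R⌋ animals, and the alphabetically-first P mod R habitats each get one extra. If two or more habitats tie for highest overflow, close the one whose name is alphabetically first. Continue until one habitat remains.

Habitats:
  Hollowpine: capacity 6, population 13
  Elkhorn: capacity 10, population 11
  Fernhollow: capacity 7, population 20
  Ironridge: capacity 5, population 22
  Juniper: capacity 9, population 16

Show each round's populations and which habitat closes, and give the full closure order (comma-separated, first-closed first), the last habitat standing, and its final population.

Round 1: Elkhorn=11 Fernhollow=20 Hollowpine=13 Ironridge=22 Juniper=16 → close Ironridge (overflow 17)
  22÷4 = 5 each, +1 to first 2
Round 2: Elkhorn=17 Fernhollow=26 Hollowpine=18 Juniper=21 → close Fernhollow (overflow 19)
  26÷3 = 8 each, +1 to first 2
Round 3: Elkhorn=26 Hollowpine=27 Juniper=29 → close Hollowpine (overflow 21)
  27÷2 = 13 each, +1 to first 1
Round 4: Elkhorn=40 Juniper=42 → close Juniper (overflow 33)
  42÷1 = 42 each, +1 to first 0

Closure order: Ironridge, Fernhollow, Hollowpine, Juniper
Last habitat: Elkhorn with 82 animals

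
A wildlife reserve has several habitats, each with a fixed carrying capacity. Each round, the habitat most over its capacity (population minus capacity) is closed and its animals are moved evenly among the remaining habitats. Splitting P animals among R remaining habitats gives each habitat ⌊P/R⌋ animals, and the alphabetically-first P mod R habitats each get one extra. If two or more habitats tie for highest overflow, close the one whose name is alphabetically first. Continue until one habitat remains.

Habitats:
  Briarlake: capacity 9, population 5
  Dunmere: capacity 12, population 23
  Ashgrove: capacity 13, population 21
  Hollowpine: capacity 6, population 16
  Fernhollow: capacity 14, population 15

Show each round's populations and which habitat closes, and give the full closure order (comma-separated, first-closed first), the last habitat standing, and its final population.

Closure order: Dunmere, Hollowpine, Ashgrove, Fernhollow
Last habitat: Briarlake with 80 animals

Round 1: Ashgrove=21 Briarlake=5 Dunmere=23 Fernhollow=15 Hollowpine=16 → close Dunmere (overflow 11)
  23÷4 = 5 each, +1 to first 3
Round 2: Ashgrove=27 Briarlake=11 Fernhollow=21 Hollowpine=21 → close Hollowpine (overflow 15)
  21÷3 = 7 each, +1 to first 0
Round 3: Ashgrove=34 Briarlake=18 Fernhollow=28 → close Ashgrove (overflow 21)
  34÷2 = 17 each, +1 to first 0
Round 4: Briarlake=35 Fernhollow=45 → close Fernhollow (overflow 31)
  45÷1 = 45 each, +1 to first 0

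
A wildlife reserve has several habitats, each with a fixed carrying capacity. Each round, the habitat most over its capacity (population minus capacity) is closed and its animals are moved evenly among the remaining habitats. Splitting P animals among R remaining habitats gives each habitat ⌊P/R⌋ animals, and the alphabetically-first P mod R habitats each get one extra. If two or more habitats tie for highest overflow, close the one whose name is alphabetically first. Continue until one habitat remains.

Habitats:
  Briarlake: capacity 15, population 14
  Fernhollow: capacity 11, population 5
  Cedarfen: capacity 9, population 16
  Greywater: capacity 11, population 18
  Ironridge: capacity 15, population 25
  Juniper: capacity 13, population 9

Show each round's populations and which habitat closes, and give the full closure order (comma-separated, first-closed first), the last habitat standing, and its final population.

Round 1: Briarlake=14 Cedarfen=16 Fernhollow=5 Greywater=18 Ironridge=25 Juniper=9 → close Ironridge (overflow 10)
  25÷5 = 5 each, +1 to first 0
Round 2: Briarlake=19 Cedarfen=21 Fernhollow=10 Greywater=23 Juniper=14 → close Cedarfen (overflow 12)
  21÷4 = 5 each, +1 to first 1
Round 3: Briarlake=25 Fernhollow=15 Greywater=28 Juniper=19 → close Greywater (overflow 17)
  28÷3 = 9 each, +1 to first 1
Round 4: Briarlake=35 Fernhollow=24 Juniper=28 → close Briarlake (overflow 20)
  35÷2 = 17 each, +1 to first 1
Round 5: Fernhollow=42 Juniper=45 → close Juniper (overflow 32)
  45÷1 = 45 each, +1 to first 0

Closure order: Ironridge, Cedarfen, Greywater, Briarlake, Juniper
Last habitat: Fernhollow with 87 animals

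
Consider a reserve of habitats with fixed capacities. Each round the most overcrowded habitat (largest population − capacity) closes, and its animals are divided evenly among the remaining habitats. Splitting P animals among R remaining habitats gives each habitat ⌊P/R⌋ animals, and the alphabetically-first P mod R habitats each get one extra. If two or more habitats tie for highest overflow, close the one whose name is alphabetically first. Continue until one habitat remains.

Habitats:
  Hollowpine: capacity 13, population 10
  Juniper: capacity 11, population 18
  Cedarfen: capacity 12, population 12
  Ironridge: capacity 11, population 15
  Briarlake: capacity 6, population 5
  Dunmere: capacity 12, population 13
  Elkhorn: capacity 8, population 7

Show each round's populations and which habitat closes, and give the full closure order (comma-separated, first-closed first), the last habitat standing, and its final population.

Round 1: Briarlake=5 Cedarfen=12 Dunmere=13 Elkhorn=7 Hollowpine=10 Ironridge=15 Juniper=18 → close Juniper (overflow 7)
  18÷6 = 3 each, +1 to first 0
Round 2: Briarlake=8 Cedarfen=15 Dunmere=16 Elkhorn=10 Hollowpine=13 Ironridge=18 → close Ironridge (overflow 7)
  18÷5 = 3 each, +1 to first 3
Round 3: Briarlake=12 Cedarfen=19 Dunmere=20 Elkhorn=13 Hollowpine=16 → close Dunmere (overflow 8)
  20÷4 = 5 each, +1 to first 0
Round 4: Briarlake=17 Cedarfen=24 Elkhorn=18 Hollowpine=21 → close Cedarfen (overflow 12)
  24÷3 = 8 each, +1 to first 0
Round 5: Briarlake=25 Elkhorn=26 Hollowpine=29 → close Briarlake (overflow 19)
  25÷2 = 12 each, +1 to first 1
Round 6: Elkhorn=39 Hollowpine=41 → close Elkhorn (overflow 31)
  39÷1 = 39 each, +1 to first 0

Closure order: Juniper, Ironridge, Dunmere, Cedarfen, Briarlake, Elkhorn
Last habitat: Hollowpine with 80 animals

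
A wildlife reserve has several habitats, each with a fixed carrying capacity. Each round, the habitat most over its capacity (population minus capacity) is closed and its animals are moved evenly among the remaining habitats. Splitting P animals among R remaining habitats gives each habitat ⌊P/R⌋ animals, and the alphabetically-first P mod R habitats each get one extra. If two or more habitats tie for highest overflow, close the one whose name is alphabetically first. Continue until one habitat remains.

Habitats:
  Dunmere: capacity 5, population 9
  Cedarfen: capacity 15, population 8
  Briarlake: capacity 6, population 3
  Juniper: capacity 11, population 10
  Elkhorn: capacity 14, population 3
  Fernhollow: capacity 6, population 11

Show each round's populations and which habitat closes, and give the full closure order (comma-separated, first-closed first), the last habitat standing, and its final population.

Round 1: Briarlake=3 Cedarfen=8 Dunmere=9 Elkhorn=3 Fernhollow=11 Juniper=10 → close Fernhollow (overflow 5)
  11÷5 = 2 each, +1 to first 1
Round 2: Briarlake=6 Cedarfen=10 Dunmere=11 Elkhorn=5 Juniper=12 → close Dunmere (overflow 6)
  11÷4 = 2 each, +1 to first 3
Round 3: Briarlake=9 Cedarfen=13 Elkhorn=8 Juniper=14 → close Briarlake (overflow 3)
  9÷3 = 3 each, +1 to first 0
Round 4: Cedarfen=16 Elkhorn=11 Juniper=17 → close Juniper (overflow 6)
  17÷2 = 8 each, +1 to first 1
Round 5: Cedarfen=25 Elkhorn=19 → close Cedarfen (overflow 10)
  25÷1 = 25 each, +1 to first 0

Closure order: Fernhollow, Dunmere, Briarlake, Juniper, Cedarfen
Last habitat: Elkhorn with 44 animals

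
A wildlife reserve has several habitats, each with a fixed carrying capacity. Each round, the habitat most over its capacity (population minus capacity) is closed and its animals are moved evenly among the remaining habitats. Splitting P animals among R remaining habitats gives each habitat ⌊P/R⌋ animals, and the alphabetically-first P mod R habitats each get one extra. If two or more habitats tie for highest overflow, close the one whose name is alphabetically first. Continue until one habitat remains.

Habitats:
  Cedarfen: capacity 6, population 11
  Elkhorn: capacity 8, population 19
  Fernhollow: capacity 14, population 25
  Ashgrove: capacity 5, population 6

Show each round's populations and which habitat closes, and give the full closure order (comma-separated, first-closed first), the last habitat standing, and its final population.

Closure order: Elkhorn, Fernhollow, Cedarfen
Last habitat: Ashgrove with 61 animals

Round 1: Ashgrove=6 Cedarfen=11 Elkhorn=19 Fernhollow=25 → close Elkhorn (overflow 11)
  19÷3 = 6 each, +1 to first 1
Round 2: Ashgrove=13 Cedarfen=17 Fernhollow=31 → close Fernhollow (overflow 17)
  31÷2 = 15 each, +1 to first 1
Round 3: Ashgrove=29 Cedarfen=32 → close Cedarfen (overflow 26)
  32÷1 = 32 each, +1 to first 0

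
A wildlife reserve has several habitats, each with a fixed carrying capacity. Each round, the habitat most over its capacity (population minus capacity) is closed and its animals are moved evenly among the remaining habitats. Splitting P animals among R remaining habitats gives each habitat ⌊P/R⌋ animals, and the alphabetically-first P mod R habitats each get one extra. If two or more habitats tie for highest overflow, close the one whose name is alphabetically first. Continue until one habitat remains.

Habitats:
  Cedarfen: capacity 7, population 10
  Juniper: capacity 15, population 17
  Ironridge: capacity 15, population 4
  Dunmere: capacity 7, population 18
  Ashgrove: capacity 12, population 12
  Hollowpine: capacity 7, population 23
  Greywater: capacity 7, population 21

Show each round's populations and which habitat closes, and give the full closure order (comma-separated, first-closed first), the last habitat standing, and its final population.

Round 1: Ashgrove=12 Cedarfen=10 Dunmere=18 Greywater=21 Hollowpine=23 Ironridge=4 Juniper=17 → close Hollowpine (overflow 16)
  23÷6 = 3 each, +1 to first 5
Round 2: Ashgrove=16 Cedarfen=14 Dunmere=22 Greywater=25 Ironridge=8 Juniper=20 → close Greywater (overflow 18)
  25÷5 = 5 each, +1 to first 0
Round 3: Ashgrove=21 Cedarfen=19 Dunmere=27 Ironridge=13 Juniper=25 → close Dunmere (overflow 20)
  27÷4 = 6 each, +1 to first 3
Round 4: Ashgrove=28 Cedarfen=26 Ironridge=20 Juniper=31 → close Cedarfen (overflow 19)
  26÷3 = 8 each, +1 to first 2
Round 5: Ashgrove=37 Ironridge=29 Juniper=39 → close Ashgrove (overflow 25)
  37÷2 = 18 each, +1 to first 1
Round 6: Ironridge=48 Juniper=57 → close Juniper (overflow 42)
  57÷1 = 57 each, +1 to first 0

Closure order: Hollowpine, Greywater, Dunmere, Cedarfen, Ashgrove, Juniper
Last habitat: Ironridge with 105 animals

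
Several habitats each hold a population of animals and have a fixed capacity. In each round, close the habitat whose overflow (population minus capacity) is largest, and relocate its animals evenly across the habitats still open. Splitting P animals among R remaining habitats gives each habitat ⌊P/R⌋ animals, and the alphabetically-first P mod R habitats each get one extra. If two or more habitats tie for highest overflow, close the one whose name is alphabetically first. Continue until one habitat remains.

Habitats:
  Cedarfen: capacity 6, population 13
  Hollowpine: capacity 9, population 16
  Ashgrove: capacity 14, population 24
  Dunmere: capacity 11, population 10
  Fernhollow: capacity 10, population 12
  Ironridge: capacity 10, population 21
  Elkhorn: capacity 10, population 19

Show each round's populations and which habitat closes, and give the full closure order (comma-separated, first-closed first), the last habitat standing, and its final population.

Closure order: Ironridge, Ashgrove, Elkhorn, Cedarfen, Hollowpine, Dunmere
Last habitat: Fernhollow with 115 animals

Round 1: Ashgrove=24 Cedarfen=13 Dunmere=10 Elkhorn=19 Fernhollow=12 Hollowpine=16 Ironridge=21 → close Ironridge (overflow 11)
  21÷6 = 3 each, +1 to first 3
Round 2: Ashgrove=28 Cedarfen=17 Dunmere=14 Elkhorn=22 Fernhollow=15 Hollowpine=19 → close Ashgrove (overflow 14)
  28÷5 = 5 each, +1 to first 3
Round 3: Cedarfen=23 Dunmere=20 Elkhorn=28 Fernhollow=20 Hollowpine=24 → close Elkhorn (overflow 18)
  28÷4 = 7 each, +1 to first 0
Round 4: Cedarfen=30 Dunmere=27 Fernhollow=27 Hollowpine=31 → close Cedarfen (overflow 24)
  30÷3 = 10 each, +1 to first 0
Round 5: Dunmere=37 Fernhollow=37 Hollowpine=41 → close Hollowpine (overflow 32)
  41÷2 = 20 each, +1 to first 1
Round 6: Dunmere=58 Fernhollow=57 → close Dunmere (overflow 47)
  58÷1 = 58 each, +1 to first 0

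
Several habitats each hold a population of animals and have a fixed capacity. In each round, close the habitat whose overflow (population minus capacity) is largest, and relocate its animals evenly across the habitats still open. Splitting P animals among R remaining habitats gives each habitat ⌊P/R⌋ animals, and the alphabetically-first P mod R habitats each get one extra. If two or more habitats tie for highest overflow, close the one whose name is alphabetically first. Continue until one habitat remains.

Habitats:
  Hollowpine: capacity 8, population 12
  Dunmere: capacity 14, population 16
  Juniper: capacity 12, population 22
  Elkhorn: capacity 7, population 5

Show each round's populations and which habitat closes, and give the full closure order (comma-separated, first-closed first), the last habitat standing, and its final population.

Closure order: Juniper, Hollowpine, Dunmere
Last habitat: Elkhorn with 55 animals

Round 1: Dunmere=16 Elkhorn=5 Hollowpine=12 Juniper=22 → close Juniper (overflow 10)
  22÷3 = 7 each, +1 to first 1
Round 2: Dunmere=24 Elkhorn=12 Hollowpine=19 → close Hollowpine (overflow 11)
  19÷2 = 9 each, +1 to first 1
Round 3: Dunmere=34 Elkhorn=21 → close Dunmere (overflow 20)
  34÷1 = 34 each, +1 to first 0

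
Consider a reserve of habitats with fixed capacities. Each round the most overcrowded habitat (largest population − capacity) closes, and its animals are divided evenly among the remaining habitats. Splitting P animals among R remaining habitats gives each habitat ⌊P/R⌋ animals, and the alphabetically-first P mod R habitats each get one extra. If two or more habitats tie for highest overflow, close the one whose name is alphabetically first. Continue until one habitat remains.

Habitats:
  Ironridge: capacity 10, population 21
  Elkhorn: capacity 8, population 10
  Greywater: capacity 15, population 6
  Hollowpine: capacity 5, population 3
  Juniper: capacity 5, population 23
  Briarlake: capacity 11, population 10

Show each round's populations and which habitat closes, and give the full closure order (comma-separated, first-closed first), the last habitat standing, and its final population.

Round 1: Briarlake=10 Elkhorn=10 Greywater=6 Hollowpine=3 Ironridge=21 Juniper=23 → close Juniper (overflow 18)
  23÷5 = 4 each, +1 to first 3
Round 2: Briarlake=15 Elkhorn=15 Greywater=11 Hollowpine=7 Ironridge=25 → close Ironridge (overflow 15)
  25÷4 = 6 each, +1 to first 1
Round 3: Briarlake=22 Elkhorn=21 Greywater=17 Hollowpine=13 → close Elkhorn (overflow 13)
  21÷3 = 7 each, +1 to first 0
Round 4: Briarlake=29 Greywater=24 Hollowpine=20 → close Briarlake (overflow 18)
  29÷2 = 14 each, +1 to first 1
Round 5: Greywater=39 Hollowpine=34 → close Hollowpine (overflow 29)
  34÷1 = 34 each, +1 to first 0

Closure order: Juniper, Ironridge, Elkhorn, Briarlake, Hollowpine
Last habitat: Greywater with 73 animals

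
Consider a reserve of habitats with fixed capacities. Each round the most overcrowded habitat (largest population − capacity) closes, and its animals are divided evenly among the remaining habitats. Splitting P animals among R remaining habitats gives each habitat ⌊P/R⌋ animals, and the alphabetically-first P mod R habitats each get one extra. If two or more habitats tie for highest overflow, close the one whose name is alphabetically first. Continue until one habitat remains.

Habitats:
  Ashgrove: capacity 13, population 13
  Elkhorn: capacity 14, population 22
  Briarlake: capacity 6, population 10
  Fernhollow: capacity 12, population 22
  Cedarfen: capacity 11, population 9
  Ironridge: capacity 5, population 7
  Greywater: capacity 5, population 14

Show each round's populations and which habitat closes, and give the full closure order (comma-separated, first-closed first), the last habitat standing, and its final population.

Closure order: Fernhollow, Elkhorn, Greywater, Briarlake, Ashgrove, Ironridge
Last habitat: Cedarfen with 97 animals

Round 1: Ashgrove=13 Briarlake=10 Cedarfen=9 Elkhorn=22 Fernhollow=22 Greywater=14 Ironridge=7 → close Fernhollow (overflow 10)
  22÷6 = 3 each, +1 to first 4
Round 2: Ashgrove=17 Briarlake=14 Cedarfen=13 Elkhorn=26 Greywater=17 Ironridge=10 → close Elkhorn (overflow 12)
  26÷5 = 5 each, +1 to first 1
Round 3: Ashgrove=23 Briarlake=19 Cedarfen=18 Greywater=22 Ironridge=15 → close Greywater (overflow 17)
  22÷4 = 5 each, +1 to first 2
Round 4: Ashgrove=29 Briarlake=25 Cedarfen=23 Ironridge=20 → close Briarlake (overflow 19)
  25÷3 = 8 each, +1 to first 1
Round 5: Ashgrove=38 Cedarfen=31 Ironridge=28 → close Ashgrove (overflow 25)
  38÷2 = 19 each, +1 to first 0
Round 6: Cedarfen=50 Ironridge=47 → close Ironridge (overflow 42)
  47÷1 = 47 each, +1 to first 0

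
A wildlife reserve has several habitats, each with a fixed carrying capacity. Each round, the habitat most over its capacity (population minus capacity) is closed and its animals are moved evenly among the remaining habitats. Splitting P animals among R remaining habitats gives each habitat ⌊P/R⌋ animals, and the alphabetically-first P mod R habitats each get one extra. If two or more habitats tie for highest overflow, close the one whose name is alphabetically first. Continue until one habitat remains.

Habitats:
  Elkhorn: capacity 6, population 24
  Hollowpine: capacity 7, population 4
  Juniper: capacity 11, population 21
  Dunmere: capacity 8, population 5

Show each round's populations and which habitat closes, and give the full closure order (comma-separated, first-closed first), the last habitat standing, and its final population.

Round 1: Dunmere=5 Elkhorn=24 Hollowpine=4 Juniper=21 → close Elkhorn (overflow 18)
  24÷3 = 8 each, +1 to first 0
Round 2: Dunmere=13 Hollowpine=12 Juniper=29 → close Juniper (overflow 18)
  29÷2 = 14 each, +1 to first 1
Round 3: Dunmere=28 Hollowpine=26 → close Dunmere (overflow 20)
  28÷1 = 28 each, +1 to first 0

Closure order: Elkhorn, Juniper, Dunmere
Last habitat: Hollowpine with 54 animals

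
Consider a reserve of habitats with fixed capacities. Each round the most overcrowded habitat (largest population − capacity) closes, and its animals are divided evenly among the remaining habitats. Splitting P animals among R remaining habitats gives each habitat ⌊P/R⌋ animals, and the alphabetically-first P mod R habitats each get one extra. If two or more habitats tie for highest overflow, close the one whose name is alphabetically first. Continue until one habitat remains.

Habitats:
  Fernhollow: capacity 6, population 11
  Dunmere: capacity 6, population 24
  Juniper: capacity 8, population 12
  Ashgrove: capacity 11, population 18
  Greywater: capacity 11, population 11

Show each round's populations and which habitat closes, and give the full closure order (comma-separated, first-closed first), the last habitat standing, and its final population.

Closure order: Dunmere, Ashgrove, Fernhollow, Juniper
Last habitat: Greywater with 76 animals

Round 1: Ashgrove=18 Dunmere=24 Fernhollow=11 Greywater=11 Juniper=12 → close Dunmere (overflow 18)
  24÷4 = 6 each, +1 to first 0
Round 2: Ashgrove=24 Fernhollow=17 Greywater=17 Juniper=18 → close Ashgrove (overflow 13)
  24÷3 = 8 each, +1 to first 0
Round 3: Fernhollow=25 Greywater=25 Juniper=26 → close Fernhollow (overflow 19)
  25÷2 = 12 each, +1 to first 1
Round 4: Greywater=38 Juniper=38 → close Juniper (overflow 30)
  38÷1 = 38 each, +1 to first 0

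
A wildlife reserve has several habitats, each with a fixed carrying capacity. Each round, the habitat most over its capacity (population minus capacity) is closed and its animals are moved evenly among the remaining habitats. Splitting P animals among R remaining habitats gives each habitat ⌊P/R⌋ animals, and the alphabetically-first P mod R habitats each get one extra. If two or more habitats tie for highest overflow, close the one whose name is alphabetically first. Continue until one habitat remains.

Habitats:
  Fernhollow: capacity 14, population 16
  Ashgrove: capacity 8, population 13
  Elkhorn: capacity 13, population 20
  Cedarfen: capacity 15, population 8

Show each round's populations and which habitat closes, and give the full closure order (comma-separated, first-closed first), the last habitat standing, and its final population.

Round 1: Ashgrove=13 Cedarfen=8 Elkhorn=20 Fernhollow=16 → close Elkhorn (overflow 7)
  20÷3 = 6 each, +1 to first 2
Round 2: Ashgrove=20 Cedarfen=15 Fernhollow=22 → close Ashgrove (overflow 12)
  20÷2 = 10 each, +1 to first 0
Round 3: Cedarfen=25 Fernhollow=32 → close Fernhollow (overflow 18)
  32÷1 = 32 each, +1 to first 0

Closure order: Elkhorn, Ashgrove, Fernhollow
Last habitat: Cedarfen with 57 animals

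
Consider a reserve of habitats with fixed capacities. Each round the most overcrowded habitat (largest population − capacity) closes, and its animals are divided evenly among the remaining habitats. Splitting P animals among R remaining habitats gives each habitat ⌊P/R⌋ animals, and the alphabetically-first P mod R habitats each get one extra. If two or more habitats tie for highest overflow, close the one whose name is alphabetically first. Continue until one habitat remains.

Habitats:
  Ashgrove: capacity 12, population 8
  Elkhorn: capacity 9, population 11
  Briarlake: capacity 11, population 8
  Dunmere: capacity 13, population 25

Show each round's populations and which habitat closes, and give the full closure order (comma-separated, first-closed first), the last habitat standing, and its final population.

Round 1: Ashgrove=8 Briarlake=8 Dunmere=25 Elkhorn=11 → close Dunmere (overflow 12)
  25÷3 = 8 each, +1 to first 1
Round 2: Ashgrove=17 Briarlake=16 Elkhorn=19 → close Elkhorn (overflow 10)
  19÷2 = 9 each, +1 to first 1
Round 3: Ashgrove=27 Briarlake=25 → close Ashgrove (overflow 15)
  27÷1 = 27 each, +1 to first 0

Closure order: Dunmere, Elkhorn, Ashgrove
Last habitat: Briarlake with 52 animals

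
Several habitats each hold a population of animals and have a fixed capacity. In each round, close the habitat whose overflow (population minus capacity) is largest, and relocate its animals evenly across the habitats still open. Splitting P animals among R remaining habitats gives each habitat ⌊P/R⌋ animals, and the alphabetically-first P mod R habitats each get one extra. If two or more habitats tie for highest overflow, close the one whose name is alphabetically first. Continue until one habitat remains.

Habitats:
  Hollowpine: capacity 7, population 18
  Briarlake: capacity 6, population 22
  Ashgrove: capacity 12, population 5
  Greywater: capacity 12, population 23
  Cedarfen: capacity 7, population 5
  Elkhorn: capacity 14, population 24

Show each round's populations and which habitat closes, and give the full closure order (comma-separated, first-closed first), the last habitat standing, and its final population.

Closure order: Briarlake, Greywater, Elkhorn, Hollowpine, Cedarfen
Last habitat: Ashgrove with 97 animals

Round 1: Ashgrove=5 Briarlake=22 Cedarfen=5 Elkhorn=24 Greywater=23 Hollowpine=18 → close Briarlake (overflow 16)
  22÷5 = 4 each, +1 to first 2
Round 2: Ashgrove=10 Cedarfen=10 Elkhorn=28 Greywater=27 Hollowpine=22 → close Greywater (overflow 15)
  27÷4 = 6 each, +1 to first 3
Round 3: Ashgrove=17 Cedarfen=17 Elkhorn=35 Hollowpine=28 → close Elkhorn (overflow 21)
  35÷3 = 11 each, +1 to first 2
Round 4: Ashgrove=29 Cedarfen=29 Hollowpine=39 → close Hollowpine (overflow 32)
  39÷2 = 19 each, +1 to first 1
Round 5: Ashgrove=49 Cedarfen=48 → close Cedarfen (overflow 41)
  48÷1 = 48 each, +1 to first 0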